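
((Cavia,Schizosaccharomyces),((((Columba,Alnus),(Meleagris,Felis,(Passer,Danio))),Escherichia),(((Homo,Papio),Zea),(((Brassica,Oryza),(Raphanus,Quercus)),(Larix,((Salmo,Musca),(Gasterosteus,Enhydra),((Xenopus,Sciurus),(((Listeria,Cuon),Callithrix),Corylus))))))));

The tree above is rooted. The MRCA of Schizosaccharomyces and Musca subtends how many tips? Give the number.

27

The MRCA of Schizosaccharomyces and Musca is the root, so the clade is the entire tree.
That clade contains 27 terminal taxa: Alnus, Brassica, Callithrix, Cavia, Columba, Corylus, Cuon, Danio, Enhydra, Escherichia, Felis, Gasterosteus, Homo, Larix, Listeria, Meleagris, Musca, Oryza, Papio, Passer, Quercus, Raphanus, Salmo, Schizosaccharomyces, Sciurus, Xenopus, Zea.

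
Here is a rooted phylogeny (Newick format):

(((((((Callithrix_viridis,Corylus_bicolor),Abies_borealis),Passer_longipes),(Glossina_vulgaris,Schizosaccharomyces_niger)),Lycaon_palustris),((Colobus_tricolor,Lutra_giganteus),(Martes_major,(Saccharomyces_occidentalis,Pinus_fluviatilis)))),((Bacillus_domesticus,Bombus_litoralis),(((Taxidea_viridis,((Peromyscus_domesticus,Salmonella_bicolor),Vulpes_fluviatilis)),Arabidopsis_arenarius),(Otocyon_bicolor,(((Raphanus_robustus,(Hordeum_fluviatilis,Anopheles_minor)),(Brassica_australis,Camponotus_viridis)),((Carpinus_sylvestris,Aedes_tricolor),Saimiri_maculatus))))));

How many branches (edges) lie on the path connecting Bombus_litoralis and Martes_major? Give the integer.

The MRCA of Bombus_litoralis and Martes_major is the root of the tree.
From Bombus_litoralis up to that node: 3 branches. From Martes_major up to the same node: 4 branches. Total: 3 + 4 = 7.

7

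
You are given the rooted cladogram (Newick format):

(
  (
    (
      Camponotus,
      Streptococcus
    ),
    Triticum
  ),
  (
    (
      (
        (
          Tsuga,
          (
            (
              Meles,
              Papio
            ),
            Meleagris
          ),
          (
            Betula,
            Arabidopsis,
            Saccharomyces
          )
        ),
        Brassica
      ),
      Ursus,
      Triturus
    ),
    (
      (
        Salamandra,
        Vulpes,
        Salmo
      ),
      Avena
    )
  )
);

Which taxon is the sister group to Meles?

Papio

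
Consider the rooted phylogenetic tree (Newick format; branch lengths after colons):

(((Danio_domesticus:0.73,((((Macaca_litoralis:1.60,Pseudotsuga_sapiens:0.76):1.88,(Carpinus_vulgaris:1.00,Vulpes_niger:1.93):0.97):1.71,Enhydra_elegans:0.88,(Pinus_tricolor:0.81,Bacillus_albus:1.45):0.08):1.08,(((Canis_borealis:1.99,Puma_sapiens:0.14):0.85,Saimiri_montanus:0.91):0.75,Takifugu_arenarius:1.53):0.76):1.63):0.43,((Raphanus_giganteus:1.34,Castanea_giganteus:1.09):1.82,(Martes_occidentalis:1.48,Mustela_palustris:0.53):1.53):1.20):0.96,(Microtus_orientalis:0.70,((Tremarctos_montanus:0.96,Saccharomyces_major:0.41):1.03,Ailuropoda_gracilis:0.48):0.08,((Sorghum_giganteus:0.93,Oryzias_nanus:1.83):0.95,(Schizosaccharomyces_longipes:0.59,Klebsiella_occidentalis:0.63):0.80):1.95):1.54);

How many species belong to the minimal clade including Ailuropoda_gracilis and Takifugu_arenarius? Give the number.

24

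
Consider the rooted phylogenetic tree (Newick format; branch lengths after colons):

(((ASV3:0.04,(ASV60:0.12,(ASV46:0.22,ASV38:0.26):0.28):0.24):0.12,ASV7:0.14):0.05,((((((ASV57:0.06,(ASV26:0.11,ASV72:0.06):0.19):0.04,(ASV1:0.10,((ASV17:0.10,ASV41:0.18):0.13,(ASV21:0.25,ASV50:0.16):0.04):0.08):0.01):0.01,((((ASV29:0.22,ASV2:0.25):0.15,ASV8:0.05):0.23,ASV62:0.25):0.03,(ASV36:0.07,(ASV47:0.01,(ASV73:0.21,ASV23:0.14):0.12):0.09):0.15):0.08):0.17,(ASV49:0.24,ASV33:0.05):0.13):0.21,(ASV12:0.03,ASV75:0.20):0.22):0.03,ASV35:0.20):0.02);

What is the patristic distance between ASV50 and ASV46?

1.64

The path runs ASV50 → … → MRCA → … → ASV46; the MRCA is the root of the tree.
Branch lengths along that path: 0.16 + 0.04 + 0.08 + 0.01 + 0.01 + 0.17 + 0.21 + 0.03 + 0.02 + 0.05 + 0.12 + 0.24 + 0.28 + 0.22 = 1.64.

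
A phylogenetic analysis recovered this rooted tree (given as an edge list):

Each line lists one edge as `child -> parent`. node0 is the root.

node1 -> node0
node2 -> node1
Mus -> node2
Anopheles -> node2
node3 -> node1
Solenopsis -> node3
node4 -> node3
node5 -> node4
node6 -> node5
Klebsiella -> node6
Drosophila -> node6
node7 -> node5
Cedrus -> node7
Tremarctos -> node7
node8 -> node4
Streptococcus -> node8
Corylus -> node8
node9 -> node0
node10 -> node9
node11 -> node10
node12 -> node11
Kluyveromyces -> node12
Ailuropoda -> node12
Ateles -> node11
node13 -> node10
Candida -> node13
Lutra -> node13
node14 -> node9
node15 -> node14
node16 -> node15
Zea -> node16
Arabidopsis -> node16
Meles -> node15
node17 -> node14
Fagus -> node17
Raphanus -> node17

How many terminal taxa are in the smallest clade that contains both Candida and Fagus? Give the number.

10

The MRCA of Candida and Fagus is the node subtending ((((Kluyveromyces,Ailuropoda),Ateles),(Candida,Lutra)),(((Zea,Arabidopsis),Meles),(Fagus,Raphanus))).
That clade contains 10 terminal taxa: Ailuropoda, Arabidopsis, Ateles, Candida, Fagus, Kluyveromyces, Lutra, Meles, Raphanus, Zea.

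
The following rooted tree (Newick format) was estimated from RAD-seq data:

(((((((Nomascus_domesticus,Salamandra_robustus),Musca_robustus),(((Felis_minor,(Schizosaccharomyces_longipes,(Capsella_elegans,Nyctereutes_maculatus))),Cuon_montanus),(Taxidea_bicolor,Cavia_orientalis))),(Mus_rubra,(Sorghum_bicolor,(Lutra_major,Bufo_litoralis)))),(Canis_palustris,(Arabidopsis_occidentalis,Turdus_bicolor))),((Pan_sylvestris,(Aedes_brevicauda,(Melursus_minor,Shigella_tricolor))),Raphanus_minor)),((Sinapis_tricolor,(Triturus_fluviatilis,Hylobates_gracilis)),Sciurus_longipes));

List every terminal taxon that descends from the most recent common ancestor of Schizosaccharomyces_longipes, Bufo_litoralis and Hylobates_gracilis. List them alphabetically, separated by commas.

Aedes_brevicauda, Arabidopsis_occidentalis, Bufo_litoralis, Canis_palustris, Capsella_elegans, Cavia_orientalis, Cuon_montanus, Felis_minor, Hylobates_gracilis, Lutra_major, Melursus_minor, Mus_rubra, Musca_robustus, Nomascus_domesticus, Nyctereutes_maculatus, Pan_sylvestris, Raphanus_minor, Salamandra_robustus, Schizosaccharomyces_longipes, Sciurus_longipes, Shigella_tricolor, Sinapis_tricolor, Sorghum_bicolor, Taxidea_bicolor, Triturus_fluviatilis, Turdus_bicolor

Tracing Schizosaccharomyces_longipes: it sits inside (Schizosaccharomyces_longipes,(Capsella_elegans,Nyctereutes_maculatus)).
Tracing Bufo_litoralis: it sits inside (Lutra_major,Bufo_litoralis).
Tracing Hylobates_gracilis: it sits inside (Triturus_fluviatilis,Hylobates_gracilis).
The smallest clade enclosing all 3 is the whole tree (their MRCA is the root), so the answer is all 26 tips in alphabetical order.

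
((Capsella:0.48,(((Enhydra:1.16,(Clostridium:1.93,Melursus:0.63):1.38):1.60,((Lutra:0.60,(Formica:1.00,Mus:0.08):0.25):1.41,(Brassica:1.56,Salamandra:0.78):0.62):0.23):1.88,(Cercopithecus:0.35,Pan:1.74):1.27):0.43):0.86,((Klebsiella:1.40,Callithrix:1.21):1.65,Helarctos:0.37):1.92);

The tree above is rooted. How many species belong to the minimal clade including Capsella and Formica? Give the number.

11

The MRCA of Capsella and Formica is the node subtending (Capsella,(((Enhydra,(Clostridium,Melursus)),((Lutra,(Formica,Mus)),(Brassica,Salamandra))),(Cercopithecus,Pan))).
That clade contains 11 terminal taxa: Brassica, Capsella, Cercopithecus, Clostridium, Enhydra, Formica, Lutra, Melursus, Mus, Pan, Salamandra.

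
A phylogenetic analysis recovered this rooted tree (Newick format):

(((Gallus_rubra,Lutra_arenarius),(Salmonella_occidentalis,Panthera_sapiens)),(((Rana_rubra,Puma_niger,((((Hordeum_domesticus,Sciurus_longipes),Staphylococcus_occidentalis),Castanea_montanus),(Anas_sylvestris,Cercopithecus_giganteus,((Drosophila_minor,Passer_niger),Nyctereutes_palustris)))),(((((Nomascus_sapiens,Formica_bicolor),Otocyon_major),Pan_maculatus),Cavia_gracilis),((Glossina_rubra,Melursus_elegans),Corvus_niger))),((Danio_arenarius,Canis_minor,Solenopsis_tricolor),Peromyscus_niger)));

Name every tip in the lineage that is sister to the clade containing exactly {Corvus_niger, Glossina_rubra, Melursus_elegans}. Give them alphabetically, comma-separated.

Cavia_gracilis, Formica_bicolor, Nomascus_sapiens, Otocyon_major, Pan_maculatus

The clade containing exactly {Corvus_niger, Glossina_rubra, Melursus_elegans} attaches to the tree at the node subtending (((((Nomascus_sapiens,Formica_bicolor),Otocyon_major),Pan_maculatus),Cavia_gracilis),((Glossina_rubra,Melursus_elegans),Corvus_niger)).
The other lineage descending from that same node — the sister group — is ((((Nomascus_sapiens,Formica_bicolor),Otocyon_major),Pan_maculatus),Cavia_gracilis); its 5 tips in alphabetical order are the answer.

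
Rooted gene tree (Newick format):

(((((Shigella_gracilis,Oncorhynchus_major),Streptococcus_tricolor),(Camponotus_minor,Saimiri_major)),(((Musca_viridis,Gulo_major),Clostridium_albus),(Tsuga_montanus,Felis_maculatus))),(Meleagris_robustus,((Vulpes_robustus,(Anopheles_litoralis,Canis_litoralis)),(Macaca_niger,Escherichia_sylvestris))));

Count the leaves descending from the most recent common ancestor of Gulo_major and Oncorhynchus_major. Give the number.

10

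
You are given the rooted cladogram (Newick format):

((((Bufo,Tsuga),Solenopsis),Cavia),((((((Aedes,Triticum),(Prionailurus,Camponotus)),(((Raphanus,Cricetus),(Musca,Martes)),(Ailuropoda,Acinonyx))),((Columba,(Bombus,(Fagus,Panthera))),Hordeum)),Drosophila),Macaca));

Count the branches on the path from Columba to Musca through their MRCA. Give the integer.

The MRCA of Columba and Musca is the node subtending ((((Aedes,Triticum),(Prionailurus,Camponotus)),(((Raphanus,Cricetus),(Musca,Martes)),(Ailuropoda,Acinonyx))),((Columba,(Bombus,(Fagus,Panthera))),Hordeum)).
From Columba up to that node: 3 branches. From Musca up to the same node: 5 branches. Total: 3 + 5 = 8.

8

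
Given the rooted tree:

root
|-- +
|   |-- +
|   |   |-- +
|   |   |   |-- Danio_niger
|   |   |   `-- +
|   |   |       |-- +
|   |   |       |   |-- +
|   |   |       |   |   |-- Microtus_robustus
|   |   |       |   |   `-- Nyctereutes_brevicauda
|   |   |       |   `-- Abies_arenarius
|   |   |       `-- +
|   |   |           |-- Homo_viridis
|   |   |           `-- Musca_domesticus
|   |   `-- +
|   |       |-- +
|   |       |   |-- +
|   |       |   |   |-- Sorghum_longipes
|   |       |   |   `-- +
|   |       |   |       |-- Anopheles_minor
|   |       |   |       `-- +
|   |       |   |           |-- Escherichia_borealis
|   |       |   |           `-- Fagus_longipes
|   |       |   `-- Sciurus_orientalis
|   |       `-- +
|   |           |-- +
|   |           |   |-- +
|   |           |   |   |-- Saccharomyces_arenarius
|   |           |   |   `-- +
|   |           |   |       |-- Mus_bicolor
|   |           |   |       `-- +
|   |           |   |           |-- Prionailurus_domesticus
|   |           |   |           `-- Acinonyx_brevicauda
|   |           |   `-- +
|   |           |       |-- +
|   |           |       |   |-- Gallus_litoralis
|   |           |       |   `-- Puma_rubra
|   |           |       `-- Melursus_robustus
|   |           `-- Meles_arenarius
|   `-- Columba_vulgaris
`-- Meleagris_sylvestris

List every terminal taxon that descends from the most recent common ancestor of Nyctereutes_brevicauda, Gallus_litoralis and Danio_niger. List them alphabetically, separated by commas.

Tracing Nyctereutes_brevicauda: it sits inside (Microtus_robustus,Nyctereutes_brevicauda).
Tracing Gallus_litoralis: it sits inside (Gallus_litoralis,Puma_rubra).
Tracing Danio_niger: it sits inside (Danio_niger,(((Microtus_robustus,Nyctereutes_brevicauda),Abies_arenarius),(Homo_viridis,Musca_domesticus))).
The smallest clade enclosing all 3 is ((Danio_niger,(((Microtus_robustus,Nyctereutes_brevicauda),Abies_arenarius),(Homo_viridis,Musca_domesticus))),(((Sorghum_longipes,(Anopheles_minor,(Escherichia_borealis,Fagus_longipes))),Sciurus_orientalis),(((Saccharomyces_arenarius,(Mus_bicolor,(Prionailurus_domesticus,Acinonyx_brevicauda))),((Gallus_litoralis,Puma_rubra),Melursus_robustus)),Meles_arenarius))); the answer is its 19 terminal taxa in alphabetical order.

Abies_arenarius, Acinonyx_brevicauda, Anopheles_minor, Danio_niger, Escherichia_borealis, Fagus_longipes, Gallus_litoralis, Homo_viridis, Meles_arenarius, Melursus_robustus, Microtus_robustus, Mus_bicolor, Musca_domesticus, Nyctereutes_brevicauda, Prionailurus_domesticus, Puma_rubra, Saccharomyces_arenarius, Sciurus_orientalis, Sorghum_longipes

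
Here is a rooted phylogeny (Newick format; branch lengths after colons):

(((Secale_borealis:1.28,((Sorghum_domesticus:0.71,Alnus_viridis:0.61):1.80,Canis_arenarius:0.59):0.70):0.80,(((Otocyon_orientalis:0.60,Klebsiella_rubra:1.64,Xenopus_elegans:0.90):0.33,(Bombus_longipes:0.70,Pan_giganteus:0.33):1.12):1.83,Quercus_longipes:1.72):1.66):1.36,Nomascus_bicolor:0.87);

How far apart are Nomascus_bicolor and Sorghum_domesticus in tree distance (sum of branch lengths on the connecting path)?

6.24

The path runs Nomascus_bicolor → … → MRCA → … → Sorghum_domesticus; the MRCA is the root of the tree.
Branch lengths along that path: 0.87 + 1.36 + 0.80 + 0.70 + 1.80 + 0.71 = 6.24.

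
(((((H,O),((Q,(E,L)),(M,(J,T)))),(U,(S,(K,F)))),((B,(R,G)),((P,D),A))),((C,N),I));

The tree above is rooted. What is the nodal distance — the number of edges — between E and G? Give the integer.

10

The MRCA of E and G is the node subtending ((((H,O),((Q,(E,L)),(M,(J,T)))),(U,(S,(K,F)))),((B,(R,G)),((P,D),A))).
From E up to that node: 6 branches. From G up to the same node: 4 branches. Total: 6 + 4 = 10.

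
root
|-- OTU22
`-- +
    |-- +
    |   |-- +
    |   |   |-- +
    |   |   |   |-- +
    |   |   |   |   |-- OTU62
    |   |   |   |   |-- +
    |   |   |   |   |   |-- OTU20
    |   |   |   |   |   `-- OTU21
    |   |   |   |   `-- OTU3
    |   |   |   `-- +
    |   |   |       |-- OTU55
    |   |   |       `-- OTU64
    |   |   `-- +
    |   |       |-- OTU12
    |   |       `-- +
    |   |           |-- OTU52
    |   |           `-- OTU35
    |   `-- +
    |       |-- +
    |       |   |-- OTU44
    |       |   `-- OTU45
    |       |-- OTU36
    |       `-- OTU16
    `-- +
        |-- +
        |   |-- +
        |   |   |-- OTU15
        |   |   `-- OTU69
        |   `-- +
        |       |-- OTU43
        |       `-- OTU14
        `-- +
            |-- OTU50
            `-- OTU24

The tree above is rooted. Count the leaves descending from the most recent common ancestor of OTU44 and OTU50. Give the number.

The MRCA of OTU44 and OTU50 is the node subtending (((((OTU62,(OTU20,OTU21),OTU3),(OTU55,OTU64)),(OTU12,(OTU52,OTU35))),((OTU44,OTU45),OTU36,OTU16)),(((OTU15,OTU69),(OTU43,OTU14)),(OTU50,OTU24))).
That clade contains 19 terminal taxa: OTU12, OTU14, OTU15, OTU16, OTU20, OTU21, OTU24, OTU3, OTU35, OTU36, OTU43, OTU44, OTU45, OTU50, OTU52, OTU55, OTU62, OTU64, OTU69.

19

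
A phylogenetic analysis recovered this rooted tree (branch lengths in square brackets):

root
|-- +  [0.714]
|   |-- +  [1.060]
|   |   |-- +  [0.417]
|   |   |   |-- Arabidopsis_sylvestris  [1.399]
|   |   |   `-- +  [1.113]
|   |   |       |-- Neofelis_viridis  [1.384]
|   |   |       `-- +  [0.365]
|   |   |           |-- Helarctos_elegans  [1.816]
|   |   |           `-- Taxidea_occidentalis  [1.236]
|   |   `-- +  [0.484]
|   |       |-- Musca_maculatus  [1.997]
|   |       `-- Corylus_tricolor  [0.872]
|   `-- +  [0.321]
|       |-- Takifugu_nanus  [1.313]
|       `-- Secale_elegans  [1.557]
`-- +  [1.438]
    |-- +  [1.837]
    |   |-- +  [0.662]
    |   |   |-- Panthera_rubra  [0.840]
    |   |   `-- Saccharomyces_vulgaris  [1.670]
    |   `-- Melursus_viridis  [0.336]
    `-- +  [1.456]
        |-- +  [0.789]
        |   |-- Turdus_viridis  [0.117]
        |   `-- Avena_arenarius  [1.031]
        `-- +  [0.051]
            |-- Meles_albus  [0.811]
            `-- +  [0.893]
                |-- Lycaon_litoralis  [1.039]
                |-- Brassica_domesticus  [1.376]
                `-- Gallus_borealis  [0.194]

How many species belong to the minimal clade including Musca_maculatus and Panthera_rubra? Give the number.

The MRCA of Musca_maculatus and Panthera_rubra is the root, so the clade is the entire tree.
That clade contains 17 terminal taxa: Arabidopsis_sylvestris, Avena_arenarius, Brassica_domesticus, Corylus_tricolor, Gallus_borealis, Helarctos_elegans, Lycaon_litoralis, Meles_albus, Melursus_viridis, Musca_maculatus, Neofelis_viridis, Panthera_rubra, Saccharomyces_vulgaris, Secale_elegans, Takifugu_nanus, Taxidea_occidentalis, Turdus_viridis.

17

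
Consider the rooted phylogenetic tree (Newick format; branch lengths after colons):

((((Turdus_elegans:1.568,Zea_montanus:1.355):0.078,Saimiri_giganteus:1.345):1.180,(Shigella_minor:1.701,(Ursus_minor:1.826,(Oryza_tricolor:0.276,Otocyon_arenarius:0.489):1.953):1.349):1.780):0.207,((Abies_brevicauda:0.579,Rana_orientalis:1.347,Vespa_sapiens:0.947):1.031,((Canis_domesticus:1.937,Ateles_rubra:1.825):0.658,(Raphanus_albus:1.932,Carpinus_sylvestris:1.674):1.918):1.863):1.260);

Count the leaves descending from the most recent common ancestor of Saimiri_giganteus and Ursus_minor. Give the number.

The MRCA of Saimiri_giganteus and Ursus_minor is the node subtending (((Turdus_elegans,Zea_montanus),Saimiri_giganteus),(Shigella_minor,(Ursus_minor,(Oryza_tricolor,Otocyon_arenarius)))).
That clade contains 7 terminal taxa: Oryza_tricolor, Otocyon_arenarius, Saimiri_giganteus, Shigella_minor, Turdus_elegans, Ursus_minor, Zea_montanus.

7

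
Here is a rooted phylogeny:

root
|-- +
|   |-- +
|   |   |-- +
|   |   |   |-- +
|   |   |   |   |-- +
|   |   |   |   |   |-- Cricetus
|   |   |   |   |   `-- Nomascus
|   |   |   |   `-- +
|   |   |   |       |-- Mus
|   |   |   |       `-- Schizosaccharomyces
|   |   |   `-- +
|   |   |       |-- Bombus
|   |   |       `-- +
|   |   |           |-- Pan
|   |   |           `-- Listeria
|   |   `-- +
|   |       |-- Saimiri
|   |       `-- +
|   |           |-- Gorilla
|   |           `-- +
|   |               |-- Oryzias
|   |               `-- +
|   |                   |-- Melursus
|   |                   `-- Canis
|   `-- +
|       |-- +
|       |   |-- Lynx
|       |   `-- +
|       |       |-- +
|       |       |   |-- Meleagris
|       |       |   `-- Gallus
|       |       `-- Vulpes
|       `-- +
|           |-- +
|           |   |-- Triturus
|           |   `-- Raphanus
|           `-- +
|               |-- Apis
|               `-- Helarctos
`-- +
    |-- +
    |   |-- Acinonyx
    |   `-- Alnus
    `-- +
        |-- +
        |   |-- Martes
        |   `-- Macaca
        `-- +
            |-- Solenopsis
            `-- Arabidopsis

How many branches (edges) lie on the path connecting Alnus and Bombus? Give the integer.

The MRCA of Alnus and Bombus is the root of the tree.
From Alnus up to that node: 3 branches. From Bombus up to the same node: 5 branches. Total: 3 + 5 = 8.

8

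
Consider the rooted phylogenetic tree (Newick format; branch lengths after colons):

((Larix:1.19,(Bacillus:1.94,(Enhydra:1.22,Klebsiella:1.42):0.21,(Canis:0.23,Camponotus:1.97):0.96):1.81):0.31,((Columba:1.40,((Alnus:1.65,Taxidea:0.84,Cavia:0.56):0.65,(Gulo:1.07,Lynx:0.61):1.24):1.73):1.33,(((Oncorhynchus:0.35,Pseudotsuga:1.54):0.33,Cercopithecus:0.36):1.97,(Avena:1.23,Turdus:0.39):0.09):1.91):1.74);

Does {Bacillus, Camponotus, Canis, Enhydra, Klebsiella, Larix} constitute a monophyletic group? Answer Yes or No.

The most recent common ancestor of these taxa subtends (Larix,(Bacillus,(Enhydra,Klebsiella),(Canis,Camponotus))).
That clade has exactly 6 tips — every listed taxon and nothing else — so the group is monophyletic.

Yes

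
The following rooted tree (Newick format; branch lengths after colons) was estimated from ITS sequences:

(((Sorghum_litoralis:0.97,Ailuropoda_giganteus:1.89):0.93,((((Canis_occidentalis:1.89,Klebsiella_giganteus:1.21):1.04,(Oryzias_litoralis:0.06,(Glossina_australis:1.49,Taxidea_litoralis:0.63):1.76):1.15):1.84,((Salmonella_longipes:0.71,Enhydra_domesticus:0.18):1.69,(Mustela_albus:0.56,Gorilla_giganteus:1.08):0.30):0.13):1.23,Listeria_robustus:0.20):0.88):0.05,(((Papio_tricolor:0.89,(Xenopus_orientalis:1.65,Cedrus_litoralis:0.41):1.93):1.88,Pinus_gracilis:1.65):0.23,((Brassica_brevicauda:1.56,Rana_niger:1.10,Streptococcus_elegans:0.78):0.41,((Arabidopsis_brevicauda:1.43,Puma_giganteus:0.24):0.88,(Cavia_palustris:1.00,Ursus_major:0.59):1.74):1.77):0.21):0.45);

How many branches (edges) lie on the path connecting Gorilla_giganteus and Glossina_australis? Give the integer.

7

The MRCA of Gorilla_giganteus and Glossina_australis is the node subtending (((Canis_occidentalis,Klebsiella_giganteus),(Oryzias_litoralis,(Glossina_australis,Taxidea_litoralis))),((Salmonella_longipes,Enhydra_domesticus),(Mustela_albus,Gorilla_giganteus))).
From Gorilla_giganteus up to that node: 3 branches. From Glossina_australis up to the same node: 4 branches. Total: 3 + 4 = 7.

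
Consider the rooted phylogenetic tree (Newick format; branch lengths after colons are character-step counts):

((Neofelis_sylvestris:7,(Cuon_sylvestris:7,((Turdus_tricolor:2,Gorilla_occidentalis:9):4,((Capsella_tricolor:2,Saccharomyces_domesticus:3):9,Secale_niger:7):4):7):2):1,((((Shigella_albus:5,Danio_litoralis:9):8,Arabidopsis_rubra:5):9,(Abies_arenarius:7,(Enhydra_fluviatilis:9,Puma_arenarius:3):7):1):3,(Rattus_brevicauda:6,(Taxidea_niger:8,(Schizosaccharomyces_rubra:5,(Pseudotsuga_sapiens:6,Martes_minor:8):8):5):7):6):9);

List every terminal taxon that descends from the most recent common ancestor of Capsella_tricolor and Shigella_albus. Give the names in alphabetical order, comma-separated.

Tracing Capsella_tricolor: it sits inside (Capsella_tricolor,Saccharomyces_domesticus).
Tracing Shigella_albus: it sits inside (Shigella_albus,Danio_litoralis).
The smallest clade enclosing both is the whole tree (their MRCA is the root), so the answer is all 18 tips in alphabetical order.

Abies_arenarius, Arabidopsis_rubra, Capsella_tricolor, Cuon_sylvestris, Danio_litoralis, Enhydra_fluviatilis, Gorilla_occidentalis, Martes_minor, Neofelis_sylvestris, Pseudotsuga_sapiens, Puma_arenarius, Rattus_brevicauda, Saccharomyces_domesticus, Schizosaccharomyces_rubra, Secale_niger, Shigella_albus, Taxidea_niger, Turdus_tricolor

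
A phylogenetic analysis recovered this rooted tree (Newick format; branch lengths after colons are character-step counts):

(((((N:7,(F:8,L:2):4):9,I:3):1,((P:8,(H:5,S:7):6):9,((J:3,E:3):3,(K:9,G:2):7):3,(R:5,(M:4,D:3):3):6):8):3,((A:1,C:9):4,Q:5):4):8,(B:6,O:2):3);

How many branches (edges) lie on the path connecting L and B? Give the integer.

8

The MRCA of L and B is the root of the tree.
From L up to that node: 6 branches. From B up to the same node: 2 branches. Total: 6 + 2 = 8.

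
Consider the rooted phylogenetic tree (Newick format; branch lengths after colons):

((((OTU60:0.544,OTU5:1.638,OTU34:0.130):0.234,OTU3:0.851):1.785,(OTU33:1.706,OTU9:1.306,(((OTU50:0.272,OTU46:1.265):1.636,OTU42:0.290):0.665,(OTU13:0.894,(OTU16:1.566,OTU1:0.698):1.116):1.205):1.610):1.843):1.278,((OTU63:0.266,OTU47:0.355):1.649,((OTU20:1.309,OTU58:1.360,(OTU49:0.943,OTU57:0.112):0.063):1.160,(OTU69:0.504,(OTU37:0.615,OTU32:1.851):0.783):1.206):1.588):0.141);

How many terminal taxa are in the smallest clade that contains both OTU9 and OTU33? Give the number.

8

The MRCA of OTU9 and OTU33 is the node subtending (OTU33,OTU9,(((OTU50,OTU46),OTU42),(OTU13,(OTU16,OTU1)))).
That clade contains 8 terminal taxa: OTU1, OTU13, OTU16, OTU33, OTU42, OTU46, OTU50, OTU9.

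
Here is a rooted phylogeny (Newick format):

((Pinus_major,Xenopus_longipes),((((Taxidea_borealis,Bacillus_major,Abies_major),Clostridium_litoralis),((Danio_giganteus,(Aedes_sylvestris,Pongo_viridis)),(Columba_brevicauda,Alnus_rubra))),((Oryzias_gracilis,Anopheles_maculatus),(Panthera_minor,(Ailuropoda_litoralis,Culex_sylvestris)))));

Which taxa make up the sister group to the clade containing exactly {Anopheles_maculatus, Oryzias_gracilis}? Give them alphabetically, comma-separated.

Ailuropoda_litoralis, Culex_sylvestris, Panthera_minor

The clade containing exactly {Anopheles_maculatus, Oryzias_gracilis} attaches to the tree at the node subtending ((Oryzias_gracilis,Anopheles_maculatus),(Panthera_minor,(Ailuropoda_litoralis,Culex_sylvestris))).
The other lineage descending from that same node — the sister group — is (Panthera_minor,(Ailuropoda_litoralis,Culex_sylvestris)); its 3 tips in alphabetical order are the answer.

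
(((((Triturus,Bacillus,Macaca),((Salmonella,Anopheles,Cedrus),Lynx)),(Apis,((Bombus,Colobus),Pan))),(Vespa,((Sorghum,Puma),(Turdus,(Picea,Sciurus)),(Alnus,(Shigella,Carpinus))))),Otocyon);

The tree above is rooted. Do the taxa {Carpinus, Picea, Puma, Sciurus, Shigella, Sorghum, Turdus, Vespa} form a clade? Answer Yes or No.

No

The MRCA of the listed taxa subtends (Vespa,((Sorghum,Puma),(Turdus,(Picea,Sciurus)),(Alnus,(Shigella,Carpinus)))).
That clade also contains Alnus, which is not in the proposed group, so the group is not monophyletic.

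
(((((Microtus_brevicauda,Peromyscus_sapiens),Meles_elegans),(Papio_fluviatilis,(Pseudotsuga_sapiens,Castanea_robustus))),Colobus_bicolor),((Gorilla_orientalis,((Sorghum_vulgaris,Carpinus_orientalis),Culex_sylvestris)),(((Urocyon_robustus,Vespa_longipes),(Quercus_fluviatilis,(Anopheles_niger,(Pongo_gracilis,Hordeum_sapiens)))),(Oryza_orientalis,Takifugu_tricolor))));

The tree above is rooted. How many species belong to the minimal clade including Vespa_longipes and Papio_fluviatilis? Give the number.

The MRCA of Vespa_longipes and Papio_fluviatilis is the root, so the clade is the entire tree.
That clade contains 19 terminal taxa: Anopheles_niger, Carpinus_orientalis, Castanea_robustus, Colobus_bicolor, Culex_sylvestris, Gorilla_orientalis, Hordeum_sapiens, Meles_elegans, Microtus_brevicauda, Oryza_orientalis, Papio_fluviatilis, Peromyscus_sapiens, Pongo_gracilis, Pseudotsuga_sapiens, Quercus_fluviatilis, Sorghum_vulgaris, Takifugu_tricolor, Urocyon_robustus, Vespa_longipes.

19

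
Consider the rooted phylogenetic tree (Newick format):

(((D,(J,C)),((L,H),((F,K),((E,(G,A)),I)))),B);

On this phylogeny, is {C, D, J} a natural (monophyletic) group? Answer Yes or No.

Yes

The most recent common ancestor of these taxa subtends (D,(J,C)).
That clade has exactly 3 tips — every listed taxon and nothing else — so the group is monophyletic.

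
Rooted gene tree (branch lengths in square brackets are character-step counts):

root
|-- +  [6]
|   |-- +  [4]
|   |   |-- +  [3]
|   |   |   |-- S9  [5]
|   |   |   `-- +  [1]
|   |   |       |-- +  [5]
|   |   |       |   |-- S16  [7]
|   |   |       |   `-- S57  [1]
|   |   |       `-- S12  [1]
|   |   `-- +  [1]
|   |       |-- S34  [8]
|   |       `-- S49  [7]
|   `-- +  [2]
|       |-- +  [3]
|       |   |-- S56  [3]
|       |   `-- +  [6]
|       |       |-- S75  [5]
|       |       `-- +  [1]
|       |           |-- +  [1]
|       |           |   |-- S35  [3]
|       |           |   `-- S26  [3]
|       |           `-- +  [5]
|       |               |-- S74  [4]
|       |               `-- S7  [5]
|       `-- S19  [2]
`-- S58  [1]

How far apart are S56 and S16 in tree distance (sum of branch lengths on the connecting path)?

28

The path runs S56 → … → MRCA → … → S16; the MRCA is the node subtending (((S9,((S16,S57),S12)),(S34,S49)),((S56,(S75,((S35,S26),(S74,S7)))),S19)).
Branch lengths along that path: 3 + 3 + 2 + 4 + 3 + 1 + 5 + 7 = 28.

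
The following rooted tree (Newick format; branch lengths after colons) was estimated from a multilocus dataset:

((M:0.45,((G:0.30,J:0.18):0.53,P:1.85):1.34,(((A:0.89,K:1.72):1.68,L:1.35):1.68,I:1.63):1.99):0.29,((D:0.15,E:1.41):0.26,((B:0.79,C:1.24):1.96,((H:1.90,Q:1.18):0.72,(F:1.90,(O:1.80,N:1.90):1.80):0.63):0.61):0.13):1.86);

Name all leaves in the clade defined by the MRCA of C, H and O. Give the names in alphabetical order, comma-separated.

B, C, F, H, N, O, Q

Tracing C: it sits inside (B,C).
Tracing H: it sits inside (H,Q).
Tracing O: it sits inside (O,N).
The smallest clade enclosing all 3 is ((B,C),((H,Q),(F,(O,N)))); the answer is its 7 terminal taxa in alphabetical order.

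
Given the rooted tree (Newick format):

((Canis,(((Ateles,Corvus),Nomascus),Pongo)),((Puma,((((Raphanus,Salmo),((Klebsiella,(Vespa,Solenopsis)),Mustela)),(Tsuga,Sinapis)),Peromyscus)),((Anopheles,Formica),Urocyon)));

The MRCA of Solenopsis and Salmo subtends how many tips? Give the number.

6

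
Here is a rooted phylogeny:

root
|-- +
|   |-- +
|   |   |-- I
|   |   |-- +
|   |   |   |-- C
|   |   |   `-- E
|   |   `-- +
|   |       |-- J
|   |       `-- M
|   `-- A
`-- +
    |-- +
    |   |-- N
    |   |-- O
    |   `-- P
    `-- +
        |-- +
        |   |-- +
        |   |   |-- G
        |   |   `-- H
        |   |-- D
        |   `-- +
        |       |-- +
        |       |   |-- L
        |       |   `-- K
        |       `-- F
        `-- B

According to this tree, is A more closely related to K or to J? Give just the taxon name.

J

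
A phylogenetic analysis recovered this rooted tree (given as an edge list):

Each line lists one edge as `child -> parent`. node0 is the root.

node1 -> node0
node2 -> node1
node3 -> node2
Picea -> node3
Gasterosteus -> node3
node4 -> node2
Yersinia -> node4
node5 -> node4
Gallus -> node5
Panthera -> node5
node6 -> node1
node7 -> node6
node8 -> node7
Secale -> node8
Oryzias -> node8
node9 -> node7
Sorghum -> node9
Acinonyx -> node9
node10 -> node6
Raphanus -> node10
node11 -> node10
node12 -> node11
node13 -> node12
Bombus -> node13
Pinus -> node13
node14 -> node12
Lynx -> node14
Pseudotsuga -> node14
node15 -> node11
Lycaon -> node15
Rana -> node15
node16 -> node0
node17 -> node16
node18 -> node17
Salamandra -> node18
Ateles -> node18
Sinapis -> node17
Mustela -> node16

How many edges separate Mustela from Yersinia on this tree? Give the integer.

6

The MRCA of Mustela and Yersinia is the root of the tree.
From Mustela up to that node: 2 branches. From Yersinia up to the same node: 4 branches. Total: 2 + 4 = 6.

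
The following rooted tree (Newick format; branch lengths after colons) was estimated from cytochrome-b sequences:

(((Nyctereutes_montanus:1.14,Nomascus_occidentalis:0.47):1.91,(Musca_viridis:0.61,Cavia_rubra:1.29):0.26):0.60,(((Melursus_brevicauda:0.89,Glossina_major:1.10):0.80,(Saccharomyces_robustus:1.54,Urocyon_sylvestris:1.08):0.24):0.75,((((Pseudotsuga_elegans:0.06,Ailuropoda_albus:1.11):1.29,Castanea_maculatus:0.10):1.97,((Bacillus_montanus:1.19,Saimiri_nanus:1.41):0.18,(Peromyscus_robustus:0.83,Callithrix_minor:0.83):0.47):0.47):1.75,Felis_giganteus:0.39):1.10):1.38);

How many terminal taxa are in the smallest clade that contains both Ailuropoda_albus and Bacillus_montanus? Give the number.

The MRCA of Ailuropoda_albus and Bacillus_montanus is the node subtending (((Pseudotsuga_elegans,Ailuropoda_albus),Castanea_maculatus),((Bacillus_montanus,Saimiri_nanus),(Peromyscus_robustus,Callithrix_minor))).
That clade contains 7 terminal taxa: Ailuropoda_albus, Bacillus_montanus, Callithrix_minor, Castanea_maculatus, Peromyscus_robustus, Pseudotsuga_elegans, Saimiri_nanus.

7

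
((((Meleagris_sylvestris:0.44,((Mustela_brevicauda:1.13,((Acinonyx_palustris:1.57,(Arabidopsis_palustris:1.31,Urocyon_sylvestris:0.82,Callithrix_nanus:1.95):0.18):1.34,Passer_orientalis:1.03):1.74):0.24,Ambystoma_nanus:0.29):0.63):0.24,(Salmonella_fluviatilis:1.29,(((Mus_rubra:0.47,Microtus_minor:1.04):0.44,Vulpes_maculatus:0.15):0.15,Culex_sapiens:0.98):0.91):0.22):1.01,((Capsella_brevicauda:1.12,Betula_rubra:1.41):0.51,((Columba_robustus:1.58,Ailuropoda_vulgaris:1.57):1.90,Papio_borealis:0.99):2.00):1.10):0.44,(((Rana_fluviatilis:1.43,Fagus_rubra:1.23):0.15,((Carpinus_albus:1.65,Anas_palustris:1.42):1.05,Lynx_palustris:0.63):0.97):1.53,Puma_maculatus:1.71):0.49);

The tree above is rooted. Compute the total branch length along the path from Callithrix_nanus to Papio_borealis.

11.42

The path runs Callithrix_nanus → … → MRCA → … → Papio_borealis; the MRCA is the node subtending (((Meleagris_sylvestris,((Mustela_brevicauda,((Acinonyx_palustris,(Arabidopsis_palustris,Urocyon_sylvestris,Callithrix_nanus)),Passer_orientalis)),Ambystoma_nanus)),(Salmonella_fluviatilis,(((Mus_rubra,Microtus_minor),Vulpes_maculatus),Culex_sapiens))),((Capsella_brevicauda,Betula_rubra),((Columba_robustus,Ailuropoda_vulgaris),Papio_borealis))).
Branch lengths along that path: 1.95 + 0.18 + 1.34 + 1.74 + 0.24 + 0.63 + 0.24 + 1.01 + 1.10 + 2.00 + 0.99 = 11.42.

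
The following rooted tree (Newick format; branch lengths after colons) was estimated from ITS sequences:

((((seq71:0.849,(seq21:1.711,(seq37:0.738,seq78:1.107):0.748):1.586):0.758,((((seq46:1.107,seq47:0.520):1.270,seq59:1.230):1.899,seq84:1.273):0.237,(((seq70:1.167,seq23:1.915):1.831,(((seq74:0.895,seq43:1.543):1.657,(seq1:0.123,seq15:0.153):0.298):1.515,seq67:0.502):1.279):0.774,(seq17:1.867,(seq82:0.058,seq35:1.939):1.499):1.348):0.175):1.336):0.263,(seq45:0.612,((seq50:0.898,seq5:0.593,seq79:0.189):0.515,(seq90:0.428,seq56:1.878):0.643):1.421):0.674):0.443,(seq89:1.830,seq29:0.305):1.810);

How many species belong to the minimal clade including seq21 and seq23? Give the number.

18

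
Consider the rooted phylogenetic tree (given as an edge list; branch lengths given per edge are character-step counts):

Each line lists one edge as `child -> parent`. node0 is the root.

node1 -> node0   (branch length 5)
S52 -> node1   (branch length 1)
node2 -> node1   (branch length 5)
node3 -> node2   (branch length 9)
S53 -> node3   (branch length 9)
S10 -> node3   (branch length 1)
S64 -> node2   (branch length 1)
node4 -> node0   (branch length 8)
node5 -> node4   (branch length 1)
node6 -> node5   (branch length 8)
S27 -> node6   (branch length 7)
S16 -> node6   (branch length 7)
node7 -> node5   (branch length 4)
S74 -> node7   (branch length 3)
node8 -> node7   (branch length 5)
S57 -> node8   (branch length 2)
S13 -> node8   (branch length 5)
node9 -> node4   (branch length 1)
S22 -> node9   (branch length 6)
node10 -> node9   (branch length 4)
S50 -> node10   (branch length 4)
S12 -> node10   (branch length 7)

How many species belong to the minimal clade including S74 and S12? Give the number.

The MRCA of S74 and S12 is the node subtending (((S27,S16),(S74,(S57,S13))),(S22,(S50,S12))).
That clade contains 8 terminal taxa: S12, S13, S16, S22, S27, S50, S57, S74.

8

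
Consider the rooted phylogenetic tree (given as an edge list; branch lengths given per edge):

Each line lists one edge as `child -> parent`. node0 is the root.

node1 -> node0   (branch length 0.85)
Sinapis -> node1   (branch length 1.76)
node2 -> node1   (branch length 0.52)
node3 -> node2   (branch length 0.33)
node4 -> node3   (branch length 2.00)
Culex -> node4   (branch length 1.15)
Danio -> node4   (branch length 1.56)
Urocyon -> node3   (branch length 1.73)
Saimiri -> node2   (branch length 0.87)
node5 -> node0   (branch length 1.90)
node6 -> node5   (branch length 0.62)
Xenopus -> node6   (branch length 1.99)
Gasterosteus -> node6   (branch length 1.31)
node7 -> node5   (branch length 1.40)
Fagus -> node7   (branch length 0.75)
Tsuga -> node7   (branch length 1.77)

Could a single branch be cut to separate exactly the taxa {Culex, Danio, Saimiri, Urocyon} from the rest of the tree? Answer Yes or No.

Yes

The most recent common ancestor of these taxa subtends (((Culex,Danio),Urocyon),Saimiri).
That clade has exactly 4 tips — every listed taxon and nothing else — so the group is monophyletic.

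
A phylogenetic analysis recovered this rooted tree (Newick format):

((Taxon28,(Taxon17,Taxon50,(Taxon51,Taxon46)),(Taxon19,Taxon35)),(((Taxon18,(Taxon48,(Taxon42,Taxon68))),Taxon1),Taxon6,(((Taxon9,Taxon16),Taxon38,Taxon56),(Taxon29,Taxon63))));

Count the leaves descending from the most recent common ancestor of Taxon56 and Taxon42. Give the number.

The MRCA of Taxon56 and Taxon42 is the node subtending (((Taxon18,(Taxon48,(Taxon42,Taxon68))),Taxon1),Taxon6,(((Taxon9,Taxon16),Taxon38,Taxon56),(Taxon29,Taxon63))).
That clade contains 12 terminal taxa: Taxon1, Taxon16, Taxon18, Taxon29, Taxon38, Taxon42, Taxon48, Taxon56, Taxon6, Taxon63, Taxon68, Taxon9.

12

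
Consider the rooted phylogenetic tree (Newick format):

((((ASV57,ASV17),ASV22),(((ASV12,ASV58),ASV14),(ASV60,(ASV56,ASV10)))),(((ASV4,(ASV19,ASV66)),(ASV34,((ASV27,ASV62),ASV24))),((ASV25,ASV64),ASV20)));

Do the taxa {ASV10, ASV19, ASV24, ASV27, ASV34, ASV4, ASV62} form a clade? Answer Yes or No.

The MRCA of the listed taxa is the root, so the smallest clade containing them is the whole tree.
That clade also contains ASV12, ASV14, ASV17, ASV20, ASV22, ASV25, ASV56, ASV57, ASV58, ASV60, ASV64, ASV66, which are not in the proposed group, so the group is not monophyletic.

No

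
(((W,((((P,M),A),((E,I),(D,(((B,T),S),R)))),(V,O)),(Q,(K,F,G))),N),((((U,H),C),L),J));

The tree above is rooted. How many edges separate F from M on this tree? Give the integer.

8

The MRCA of F and M is the node subtending (W,((((P,M),A),((E,I),(D,(((B,T),S),R)))),(V,O)),(Q,(K,F,G))).
From F up to that node: 3 branches. From M up to the same node: 5 branches. Total: 3 + 5 = 8.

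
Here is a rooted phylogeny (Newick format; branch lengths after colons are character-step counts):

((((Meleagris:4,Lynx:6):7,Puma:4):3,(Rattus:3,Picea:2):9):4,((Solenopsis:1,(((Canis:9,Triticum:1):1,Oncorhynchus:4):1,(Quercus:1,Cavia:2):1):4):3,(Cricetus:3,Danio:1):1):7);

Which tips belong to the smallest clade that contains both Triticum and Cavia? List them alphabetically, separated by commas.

Canis, Cavia, Oncorhynchus, Quercus, Triticum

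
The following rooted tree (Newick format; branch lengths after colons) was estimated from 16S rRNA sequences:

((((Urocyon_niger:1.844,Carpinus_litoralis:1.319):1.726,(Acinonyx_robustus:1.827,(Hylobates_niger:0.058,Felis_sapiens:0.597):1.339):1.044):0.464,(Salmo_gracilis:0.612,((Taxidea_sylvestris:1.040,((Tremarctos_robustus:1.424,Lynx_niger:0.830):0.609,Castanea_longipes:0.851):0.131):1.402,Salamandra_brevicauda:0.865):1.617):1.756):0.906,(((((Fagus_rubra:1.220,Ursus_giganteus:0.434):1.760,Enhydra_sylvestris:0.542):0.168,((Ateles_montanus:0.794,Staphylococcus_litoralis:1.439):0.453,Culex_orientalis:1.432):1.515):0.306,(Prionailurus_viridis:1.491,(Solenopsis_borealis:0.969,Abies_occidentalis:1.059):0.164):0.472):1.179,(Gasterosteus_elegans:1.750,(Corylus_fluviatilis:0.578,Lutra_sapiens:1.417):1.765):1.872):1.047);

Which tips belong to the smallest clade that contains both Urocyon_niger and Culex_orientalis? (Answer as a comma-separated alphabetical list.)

Abies_occidentalis, Acinonyx_robustus, Ateles_montanus, Carpinus_litoralis, Castanea_longipes, Corylus_fluviatilis, Culex_orientalis, Enhydra_sylvestris, Fagus_rubra, Felis_sapiens, Gasterosteus_elegans, Hylobates_niger, Lutra_sapiens, Lynx_niger, Prionailurus_viridis, Salamandra_brevicauda, Salmo_gracilis, Solenopsis_borealis, Staphylococcus_litoralis, Taxidea_sylvestris, Tremarctos_robustus, Urocyon_niger, Ursus_giganteus

Tracing Urocyon_niger: it sits inside (Urocyon_niger,Carpinus_litoralis).
Tracing Culex_orientalis: it sits inside ((Ateles_montanus,Staphylococcus_litoralis),Culex_orientalis).
The smallest clade enclosing both is the whole tree (their MRCA is the root), so the answer is all 23 tips in alphabetical order.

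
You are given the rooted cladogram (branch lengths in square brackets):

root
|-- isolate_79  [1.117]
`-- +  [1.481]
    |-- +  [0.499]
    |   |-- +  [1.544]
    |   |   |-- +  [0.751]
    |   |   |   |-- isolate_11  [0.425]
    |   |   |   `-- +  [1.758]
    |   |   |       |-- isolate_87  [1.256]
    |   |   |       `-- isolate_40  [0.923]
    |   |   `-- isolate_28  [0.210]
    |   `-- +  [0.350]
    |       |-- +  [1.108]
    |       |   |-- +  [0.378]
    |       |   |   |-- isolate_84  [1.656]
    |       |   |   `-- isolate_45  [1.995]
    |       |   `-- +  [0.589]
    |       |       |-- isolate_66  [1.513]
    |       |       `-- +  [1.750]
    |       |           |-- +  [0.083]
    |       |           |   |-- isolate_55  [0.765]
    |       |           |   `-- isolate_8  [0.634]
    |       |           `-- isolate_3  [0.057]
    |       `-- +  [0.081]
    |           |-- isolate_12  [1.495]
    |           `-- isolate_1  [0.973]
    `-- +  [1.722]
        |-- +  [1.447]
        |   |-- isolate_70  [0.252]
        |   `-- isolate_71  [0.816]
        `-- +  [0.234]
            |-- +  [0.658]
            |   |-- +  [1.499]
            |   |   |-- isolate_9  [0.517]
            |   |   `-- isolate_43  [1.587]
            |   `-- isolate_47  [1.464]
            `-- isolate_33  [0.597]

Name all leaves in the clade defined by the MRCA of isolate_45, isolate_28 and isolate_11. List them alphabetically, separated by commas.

isolate_1, isolate_11, isolate_12, isolate_28, isolate_3, isolate_40, isolate_45, isolate_55, isolate_66, isolate_8, isolate_84, isolate_87

Tracing isolate_45: it sits inside (isolate_84,isolate_45).
Tracing isolate_28: it sits inside ((isolate_11,(isolate_87,isolate_40)),isolate_28).
Tracing isolate_11: it sits inside (isolate_11,(isolate_87,isolate_40)).
The smallest clade enclosing all 3 is (((isolate_11,(isolate_87,isolate_40)),isolate_28),(((isolate_84,isolate_45),(isolate_66,((isolate_55,isolate_8),isolate_3))),(isolate_12,isolate_1))); the answer is its 12 terminal taxa in alphabetical order.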